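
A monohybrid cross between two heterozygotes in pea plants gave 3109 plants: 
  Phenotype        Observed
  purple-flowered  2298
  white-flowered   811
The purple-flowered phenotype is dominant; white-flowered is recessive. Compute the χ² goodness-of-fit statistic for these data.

For a monohybrid cross between heterozygotes with complete dominance, the expected phenotypic ratio is 3:1.
Total ratio parts = 4. Expected numbers out of 3109:
  purple-flowered: 3109 × 3/4 = 2331.75
  white-flowered: 3109 × 1/4 = 777.25
χ² = Σ (O − E)² / E
  purple-flowered: (2298 − 2331.75)² / 2331.75 = 0.4885
  white-flowered: (811 − 777.25)² / 777.25 = 1.4655
χ² = 0.4885 + 1.4655 = 1.954

1.954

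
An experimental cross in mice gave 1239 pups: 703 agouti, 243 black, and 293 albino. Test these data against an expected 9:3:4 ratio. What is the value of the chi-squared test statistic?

1.450

Total ratio parts = 16. Expected numbers out of 1239:
  agouti: 1239 × 9/16 = 696.9375
  black: 1239 × 3/16 = 232.3125
  albino: 1239 × 4/16 = 309.75
χ² = Σ (O − E)² / E
  agouti: (703 − 696.9375)² / 696.9375 = 0.0527
  black: (243 − 232.3125)² / 232.3125 = 0.4917
  albino: (293 − 309.75)² / 309.75 = 0.9058
χ² = 0.0527 + 0.4917 + 0.9058 = 1.4502 ≈ 1.450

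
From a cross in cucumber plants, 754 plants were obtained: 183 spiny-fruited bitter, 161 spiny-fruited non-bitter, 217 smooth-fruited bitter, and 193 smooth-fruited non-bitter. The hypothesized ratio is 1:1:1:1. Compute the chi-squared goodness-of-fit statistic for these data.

8.589

Under the 1:1:1:1 hypothesis (Σ ratio = 4, N = 754):
  spiny-fruited bitter: 754 × 1/4 = 188.5
  spiny-fruited non-bitter: 754 × 1/4 = 188.5
  smooth-fruited bitter: 754 × 1/4 = 188.5
  smooth-fruited non-bitter: 754 × 1/4 = 188.5
χ² = Σ (O − E)² / E
  spiny-fruited bitter: (183 − 188.5)² / 188.5 = 0.1605
  spiny-fruited non-bitter: (161 − 188.5)² / 188.5 = 4.0119
  smooth-fruited bitter: (217 − 188.5)² / 188.5 = 4.3090
  smooth-fruited non-bitter: (193 − 188.5)² / 188.5 = 0.1074
χ² = 0.1605 + 4.0119 + 4.3090 + 0.1074 = 8.5888 ≈ 8.589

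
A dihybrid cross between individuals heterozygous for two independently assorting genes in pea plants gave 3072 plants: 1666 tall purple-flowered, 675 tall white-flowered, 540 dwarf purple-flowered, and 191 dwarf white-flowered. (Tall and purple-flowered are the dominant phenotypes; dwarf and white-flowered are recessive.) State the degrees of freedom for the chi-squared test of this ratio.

3

A dihybrid F₂ with independent assortment and complete dominance at both loci gives a 9:3:3:1 phenotypic ratio.
A goodness-of-fit test with 4 phenotype classes has df = 4 − 1 = 3.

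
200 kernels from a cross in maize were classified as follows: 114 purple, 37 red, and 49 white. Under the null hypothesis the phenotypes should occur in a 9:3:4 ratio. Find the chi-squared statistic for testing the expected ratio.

0.047

Under the 9:3:4 hypothesis (Σ ratio = 16, N = 200):
  purple: 200 × 9/16 = 112.5
  red: 200 × 3/16 = 37.5
  white: 200 × 4/16 = 50
χ² = Σ (O − E)² / E
  purple: (114 − 112.5)² / 112.5 = 0.0200
  red: (37 − 37.5)² / 37.5 = 0.0067
  white: (49 − 50)² / 50 = 0.0200
χ² = 0.0200 + 0.0067 + 0.0200 = 0.0467 ≈ 0.047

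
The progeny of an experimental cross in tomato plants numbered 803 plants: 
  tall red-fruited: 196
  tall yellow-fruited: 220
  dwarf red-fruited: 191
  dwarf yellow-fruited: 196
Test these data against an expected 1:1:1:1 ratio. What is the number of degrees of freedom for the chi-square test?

3

A goodness-of-fit test with 4 phenotype classes has df = 4 − 1 = 3.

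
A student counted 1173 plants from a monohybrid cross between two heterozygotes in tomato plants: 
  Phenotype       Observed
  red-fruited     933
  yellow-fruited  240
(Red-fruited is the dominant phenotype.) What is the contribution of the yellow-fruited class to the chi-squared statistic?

9.669

For a monohybrid cross between heterozygotes with complete dominance, the expected phenotypic ratio is 3:1.
Under the 3:1 hypothesis (Σ ratio = 4, N = 1173):
  red-fruited: 1173 × 3/4 = 879.75
  yellow-fruited: 1173 × 1/4 = 293.25
Contribution of yellow-fruited: (240 − 293.25)² / 293.25 = 9.6694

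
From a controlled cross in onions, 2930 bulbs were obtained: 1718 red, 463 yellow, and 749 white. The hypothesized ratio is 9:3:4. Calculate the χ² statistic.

Total ratio parts = 16. Expected numbers out of 2930:
  red: 2930 × 9/16 = 1648.125
  yellow: 2930 × 3/16 = 549.375
  white: 2930 × 4/16 = 732.5
χ² = Σ (O − E)² / E
  red: (1718 − 1648.125)² / 1648.125 = 2.9625
  yellow: (463 − 549.375)² / 549.375 = 13.5802
  white: (749 − 732.5)² / 732.5 = 0.3717
χ² = 2.9625 + 13.5802 + 0.3717 = 16.9144 ≈ 16.914

16.914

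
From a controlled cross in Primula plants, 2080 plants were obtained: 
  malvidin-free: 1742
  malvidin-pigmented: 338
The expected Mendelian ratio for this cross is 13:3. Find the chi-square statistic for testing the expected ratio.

The 13:3 ratio has 16 parts, so with N = 2080 the expected counts are:
  malvidin-free: 2080 × 13/16 = 1690
  malvidin-pigmented: 2080 × 3/16 = 390
χ² = Σ (O − E)² / E
  malvidin-free: (1742 − 1690)² / 1690 = 1.6000
  malvidin-pigmented: (338 − 390)² / 390 = 6.9333
χ² = 1.6000 + 6.9333 = 8.5333 ≈ 8.533

8.533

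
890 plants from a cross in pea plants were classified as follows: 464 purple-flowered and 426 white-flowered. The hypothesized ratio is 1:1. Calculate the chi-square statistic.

The 1:1 ratio has 2 parts, so with N = 890 the expected counts are:
  purple-flowered: 890 × 1/2 = 445
  white-flowered: 890 × 1/2 = 445
χ² = Σ (O − E)² / E
  purple-flowered: (464 − 445)² / 445 = 0.8112
  white-flowered: (426 − 445)² / 445 = 0.8112
χ² = 0.8112 + 0.8112 = 1.6224 ≈ 1.622

1.622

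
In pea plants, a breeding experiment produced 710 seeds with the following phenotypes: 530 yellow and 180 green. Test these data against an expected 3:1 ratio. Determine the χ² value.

Total ratio parts = 4. Expected numbers out of 710:
  yellow: 710 × 3/4 = 532.5
  green: 710 × 1/4 = 177.5
χ² = Σ (O − E)² / E
  yellow: (530 − 532.5)² / 532.5 = 0.0117
  green: (180 − 177.5)² / 177.5 = 0.0352
χ² = 0.0117 + 0.0352 = 0.0469 ≈ 0.047

0.047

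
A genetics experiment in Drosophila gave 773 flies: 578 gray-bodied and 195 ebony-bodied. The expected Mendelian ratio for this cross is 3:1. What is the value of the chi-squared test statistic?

Under the 3:1 hypothesis (Σ ratio = 4, N = 773):
  gray-bodied: 773 × 3/4 = 579.75
  ebony-bodied: 773 × 1/4 = 193.25
χ² = Σ (O − E)² / E
  gray-bodied: (578 − 579.75)² / 579.75 = 0.0053
  ebony-bodied: (195 − 193.25)² / 193.25 = 0.0158
χ² = 0.0053 + 0.0158 = 0.0211 ≈ 0.021

0.021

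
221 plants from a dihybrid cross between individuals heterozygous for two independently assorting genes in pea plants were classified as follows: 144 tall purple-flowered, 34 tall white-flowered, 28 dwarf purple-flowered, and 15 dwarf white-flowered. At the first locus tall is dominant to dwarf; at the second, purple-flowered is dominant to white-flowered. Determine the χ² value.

A dihybrid F₂ with independent assortment and complete dominance at both loci gives a 9:3:3:1 phenotypic ratio.
Under the 9:3:3:1 hypothesis (Σ ratio = 16, N = 221):
  tall purple-flowered: 221 × 9/16 = 124.3125
  tall white-flowered: 221 × 3/16 = 41.4375
  dwarf purple-flowered: 221 × 3/16 = 41.4375
  dwarf white-flowered: 221 × 1/16 = 13.8125
χ² = Σ (O − E)² / E
  tall purple-flowered: (144 − 124.3125)² / 124.3125 = 3.1179
  tall white-flowered: (34 − 41.4375)² / 41.4375 = 1.3349
  dwarf purple-flowered: (28 − 41.4375)² / 41.4375 = 4.3576
  dwarf white-flowered: (15 − 13.8125)² / 13.8125 = 0.1021
χ² = 3.1179 + 1.3349 + 4.3576 + 0.1021 = 8.9125 ≈ 8.913

8.913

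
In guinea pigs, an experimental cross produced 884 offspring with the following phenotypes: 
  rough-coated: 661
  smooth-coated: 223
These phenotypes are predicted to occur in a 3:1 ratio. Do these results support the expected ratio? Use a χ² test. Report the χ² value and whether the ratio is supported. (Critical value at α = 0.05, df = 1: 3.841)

0.024; consistent

Expected counts for N = 884 under a 3:1 ratio (total parts = 4):
  rough-coated: 884 × 3/4 = 663
  smooth-coated: 884 × 1/4 = 221
χ² = Σ (O − E)² / E
  rough-coated: (661 − 663)² / 663 = 0.0060
  smooth-coated: (223 − 221)² / 221 = 0.0181
χ² = 0.0060 + 0.0181 = 0.0241 ≈ 0.024
Degrees of freedom = 2 − 1 = 1; critical value at α = 0.05 is 3.841.
Since 0.024 < 3.841, we fail to reject the null hypothesis — the data are consistent with the 3:1 ratio.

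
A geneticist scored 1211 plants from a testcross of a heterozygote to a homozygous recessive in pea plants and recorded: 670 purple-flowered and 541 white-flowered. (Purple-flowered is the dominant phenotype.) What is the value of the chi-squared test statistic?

A testcross of a heterozygote (Aa × aa) gives a 1:1 phenotypic ratio.
Expected counts for N = 1211 under a 1:1 ratio (total parts = 2):
  purple-flowered: 1211 × 1/2 = 605.5
  white-flowered: 1211 × 1/2 = 605.5
χ² = Σ (O − E)² / E
  purple-flowered: (670 − 605.5)² / 605.5 = 6.8708
  white-flowered: (541 − 605.5)² / 605.5 = 6.8708
χ² = 6.8708 + 6.8708 = 13.7416 ≈ 13.742

13.742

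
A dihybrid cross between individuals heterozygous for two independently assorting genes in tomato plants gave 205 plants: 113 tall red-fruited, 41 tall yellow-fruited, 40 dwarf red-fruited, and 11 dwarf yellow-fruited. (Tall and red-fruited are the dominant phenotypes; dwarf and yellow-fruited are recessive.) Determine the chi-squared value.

A dihybrid F₂ with independent assortment and complete dominance at both loci gives a 9:3:3:1 phenotypic ratio.
Expected counts for N = 205 under a 9:3:3:1 ratio (total parts = 16):
  tall red-fruited: 205 × 9/16 = 115.3125
  tall yellow-fruited: 205 × 3/16 = 38.4375
  dwarf red-fruited: 205 × 3/16 = 38.4375
  dwarf yellow-fruited: 205 × 1/16 = 12.8125
χ² = Σ (O − E)² / E
  tall red-fruited: (113 − 115.3125)² / 115.3125 = 0.0464
  tall yellow-fruited: (41 − 38.4375)² / 38.4375 = 0.1708
  dwarf red-fruited: (40 − 38.4375)² / 38.4375 = 0.0635
  dwarf yellow-fruited: (11 − 12.8125)² / 12.8125 = 0.2564
χ² = 0.0464 + 0.1708 + 0.0635 + 0.2564 = 0.5371 ≈ 0.537

0.537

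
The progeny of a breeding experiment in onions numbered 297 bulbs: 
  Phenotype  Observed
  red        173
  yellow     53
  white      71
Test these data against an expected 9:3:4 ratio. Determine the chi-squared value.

0.483

The 9:3:4 ratio has 16 parts, so with N = 297 the expected counts are:
  red: 297 × 9/16 = 167.0625
  yellow: 297 × 3/16 = 55.6875
  white: 297 × 4/16 = 74.25
χ² = Σ (O − E)² / E
  red: (173 − 167.0625)² / 167.0625 = 0.2110
  yellow: (53 − 55.6875)² / 55.6875 = 0.1297
  white: (71 − 74.25)² / 74.25 = 0.1423
χ² = 0.2110 + 0.1297 + 0.1423 = 0.483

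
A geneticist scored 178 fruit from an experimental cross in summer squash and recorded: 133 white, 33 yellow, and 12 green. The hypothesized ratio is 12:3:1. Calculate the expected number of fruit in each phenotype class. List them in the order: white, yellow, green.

133.5, 33.375, 11.125

Under the 12:3:1 hypothesis (Σ ratio = 16, N = 178):
  white: 178 × 12/16 = 133.5
  yellow: 178 × 3/16 = 33.375
  green: 178 × 1/16 = 11.125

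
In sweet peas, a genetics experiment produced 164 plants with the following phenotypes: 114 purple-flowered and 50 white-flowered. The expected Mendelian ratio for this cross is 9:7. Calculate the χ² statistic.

11.721

The 9:7 ratio has 16 parts, so with N = 164 the expected counts are:
  purple-flowered: 164 × 9/16 = 92.25
  white-flowered: 164 × 7/16 = 71.75
χ² = Σ (O − E)² / E
  purple-flowered: (114 − 92.25)² / 92.25 = 5.1280
  white-flowered: (50 − 71.75)² / 71.75 = 6.5932
χ² = 5.1280 + 6.5932 = 11.7212 ≈ 11.721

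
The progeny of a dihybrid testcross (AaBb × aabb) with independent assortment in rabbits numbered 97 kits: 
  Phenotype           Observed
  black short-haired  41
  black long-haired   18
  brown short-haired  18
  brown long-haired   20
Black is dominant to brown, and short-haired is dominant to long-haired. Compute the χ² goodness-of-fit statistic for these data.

15.536

A dihybrid testcross with independent assortment gives a 1:1:1:1 ratio.
The 1:1:1:1 ratio has 4 parts, so with N = 97 the expected counts are:
  black short-haired: 97 × 1/4 = 24.25
  black long-haired: 97 × 1/4 = 24.25
  brown short-haired: 97 × 1/4 = 24.25
  brown long-haired: 97 × 1/4 = 24.25
χ² = Σ (O − E)² / E
  black short-haired: (41 − 24.25)² / 24.25 = 11.5696
  black long-haired: (18 − 24.25)² / 24.25 = 1.6108
  brown short-haired: (18 − 24.25)² / 24.25 = 1.6108
  brown long-haired: (20 − 24.25)² / 24.25 = 0.7448
χ² = 11.5696 + 1.6108 + 1.6108 + 0.7448 = 15.536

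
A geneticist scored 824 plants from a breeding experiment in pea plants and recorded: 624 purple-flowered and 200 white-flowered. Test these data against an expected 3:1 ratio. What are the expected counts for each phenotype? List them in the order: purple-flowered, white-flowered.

618, 206

Under the 3:1 hypothesis (Σ ratio = 4, N = 824):
  purple-flowered: 824 × 3/4 = 618
  white-flowered: 824 × 1/4 = 206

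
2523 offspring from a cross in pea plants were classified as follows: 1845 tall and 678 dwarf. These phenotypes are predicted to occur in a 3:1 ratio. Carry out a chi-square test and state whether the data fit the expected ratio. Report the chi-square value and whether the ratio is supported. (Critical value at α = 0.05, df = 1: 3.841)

Under the 3:1 hypothesis (Σ ratio = 4, N = 2523):
  tall: 2523 × 3/4 = 1892.25
  dwarf: 2523 × 1/4 = 630.75
χ² = Σ (O − E)² / E
  tall: (1845 − 1892.25)² / 1892.25 = 1.1798
  dwarf: (678 − 630.75)² / 630.75 = 3.5395
χ² = 1.1798 + 3.5395 = 4.7193 ≈ 4.719
Degrees of freedom = 2 − 1 = 1; critical value at α = 0.05 is 3.841.
Since 4.719 > 3.841, we reject the null hypothesis — the data do not fit the 3:1 ratio.

4.719; not consistent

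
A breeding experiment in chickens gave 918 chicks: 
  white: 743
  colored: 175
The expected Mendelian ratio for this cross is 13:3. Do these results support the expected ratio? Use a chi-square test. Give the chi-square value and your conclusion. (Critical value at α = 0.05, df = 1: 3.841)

Under the 13:3 hypothesis (Σ ratio = 16, N = 918):
  white: 918 × 13/16 = 745.875
  colored: 918 × 3/16 = 172.125
χ² = Σ (O − E)² / E
  white: (743 − 745.875)² / 745.875 = 0.0111
  colored: (175 − 172.125)² / 172.125 = 0.0480
χ² = 0.0111 + 0.0480 = 0.0591 ≈ 0.059
Degrees of freedom = 2 − 1 = 1; critical value at α = 0.05 is 3.841.
Since 0.059 < 3.841, we fail to reject the null hypothesis — the data are consistent with the 13:3 ratio.

0.059; consistent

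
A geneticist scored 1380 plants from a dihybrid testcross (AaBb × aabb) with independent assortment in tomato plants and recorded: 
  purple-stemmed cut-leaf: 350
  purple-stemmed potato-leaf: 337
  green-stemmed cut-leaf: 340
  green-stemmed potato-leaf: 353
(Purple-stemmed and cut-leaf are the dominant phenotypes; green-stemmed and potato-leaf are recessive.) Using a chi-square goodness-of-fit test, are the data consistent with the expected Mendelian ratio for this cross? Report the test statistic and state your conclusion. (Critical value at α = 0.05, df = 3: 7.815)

0.516; consistent

A dihybrid testcross with independent assortment gives a 1:1:1:1 ratio.
Expected counts for N = 1380 under a 1:1:1:1 ratio (total parts = 4):
  purple-stemmed cut-leaf: 1380 × 1/4 = 345
  purple-stemmed potato-leaf: 1380 × 1/4 = 345
  green-stemmed cut-leaf: 1380 × 1/4 = 345
  green-stemmed potato-leaf: 1380 × 1/4 = 345
χ² = Σ (O − E)² / E
  purple-stemmed cut-leaf: (350 − 345)² / 345 = 0.0725
  purple-stemmed potato-leaf: (337 − 345)² / 345 = 0.1855
  green-stemmed cut-leaf: (340 − 345)² / 345 = 0.0725
  green-stemmed potato-leaf: (353 − 345)² / 345 = 0.1855
χ² = 0.0725 + 0.1855 + 0.0725 + 0.1855 = 0.516
Degrees of freedom = 4 − 1 = 3; critical value at α = 0.05 is 7.815.
Since 0.516 < 7.815, we fail to reject the null hypothesis — the data are consistent with the 1:1:1:1 ratio.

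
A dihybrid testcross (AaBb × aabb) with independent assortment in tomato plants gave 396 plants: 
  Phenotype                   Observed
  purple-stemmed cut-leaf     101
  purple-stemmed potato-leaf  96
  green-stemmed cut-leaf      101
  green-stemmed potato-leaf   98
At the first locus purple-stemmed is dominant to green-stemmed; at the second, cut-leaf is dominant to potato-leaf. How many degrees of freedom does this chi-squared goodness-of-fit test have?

3

A dihybrid testcross with independent assortment gives a 1:1:1:1 ratio.
A goodness-of-fit test with 4 phenotype classes has df = 4 − 1 = 3.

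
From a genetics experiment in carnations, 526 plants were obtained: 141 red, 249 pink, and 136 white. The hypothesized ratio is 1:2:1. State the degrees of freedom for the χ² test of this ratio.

A goodness-of-fit test with 3 phenotype classes has df = 3 − 1 = 2.

2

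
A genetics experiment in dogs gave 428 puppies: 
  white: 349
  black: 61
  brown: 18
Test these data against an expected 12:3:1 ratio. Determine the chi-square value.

The 12:3:1 ratio has 16 parts, so with N = 428 the expected counts are:
  white: 428 × 12/16 = 321
  black: 428 × 3/16 = 80.25
  brown: 428 × 1/16 = 26.75
χ² = Σ (O − E)² / E
  white: (349 − 321)² / 321 = 2.4424
  black: (61 − 80.25)² / 80.25 = 4.6176
  brown: (18 − 26.75)² / 26.75 = 2.8621
χ² = 2.4424 + 4.6176 + 2.8621 = 9.9221 ≈ 9.922

9.922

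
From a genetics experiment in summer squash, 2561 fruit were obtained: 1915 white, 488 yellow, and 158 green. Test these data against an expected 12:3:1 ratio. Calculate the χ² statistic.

Total ratio parts = 16. Expected numbers out of 2561:
  white: 2561 × 12/16 = 1920.75
  yellow: 2561 × 3/16 = 480.1875
  green: 2561 × 1/16 = 160.0625
χ² = Σ (O − E)² / E
  white: (1915 − 1920.75)² / 1920.75 = 0.0172
  yellow: (488 − 480.1875)² / 480.1875 = 0.1271
  green: (158 − 160.0625)² / 160.0625 = 0.0266
χ² = 0.0172 + 0.1271 + 0.0266 = 0.1709 ≈ 0.171

0.171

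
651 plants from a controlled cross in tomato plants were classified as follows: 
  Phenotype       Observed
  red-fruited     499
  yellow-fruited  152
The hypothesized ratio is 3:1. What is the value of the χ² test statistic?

The 3:1 ratio has 4 parts, so with N = 651 the expected counts are:
  red-fruited: 651 × 3/4 = 488.25
  yellow-fruited: 651 × 1/4 = 162.75
χ² = Σ (O − E)² / E
  red-fruited: (499 − 488.25)² / 488.25 = 0.2367
  yellow-fruited: (152 − 162.75)² / 162.75 = 0.7101
χ² = 0.2367 + 0.7101 = 0.9468 ≈ 0.947

0.947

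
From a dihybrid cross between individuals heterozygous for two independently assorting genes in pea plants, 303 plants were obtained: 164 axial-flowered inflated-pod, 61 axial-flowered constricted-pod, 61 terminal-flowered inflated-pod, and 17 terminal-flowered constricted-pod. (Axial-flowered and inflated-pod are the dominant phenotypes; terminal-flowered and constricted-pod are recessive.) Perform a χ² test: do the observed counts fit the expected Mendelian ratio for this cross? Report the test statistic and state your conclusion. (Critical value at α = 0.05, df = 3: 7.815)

1.059; consistent

A dihybrid F₂ with independent assortment and complete dominance at both loci gives a 9:3:3:1 phenotypic ratio.
Expected counts for N = 303 under a 9:3:3:1 ratio (total parts = 16):
  axial-flowered inflated-pod: 303 × 9/16 = 170.4375
  axial-flowered constricted-pod: 303 × 3/16 = 56.8125
  terminal-flowered inflated-pod: 303 × 3/16 = 56.8125
  terminal-flowered constricted-pod: 303 × 1/16 = 18.9375
χ² = Σ (O − E)² / E
  axial-flowered inflated-pod: (164 − 170.4375)² / 170.4375 = 0.2431
  axial-flowered constricted-pod: (61 − 56.8125)² / 56.8125 = 0.3086
  terminal-flowered inflated-pod: (61 − 56.8125)² / 56.8125 = 0.3086
  terminal-flowered constricted-pod: (17 − 18.9375)² / 18.9375 = 0.1982
χ² = 0.2431 + 0.3086 + 0.3086 + 0.1982 = 1.0585 ≈ 1.059
Degrees of freedom = 4 − 1 = 3; critical value at α = 0.05 is 7.815.
Since 1.059 < 7.815, we fail to reject the null hypothesis — the data are consistent with the 9:3:3:1 ratio.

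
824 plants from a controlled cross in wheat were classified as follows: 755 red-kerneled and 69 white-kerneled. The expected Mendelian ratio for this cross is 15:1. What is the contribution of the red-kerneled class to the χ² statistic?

0.396

The 15:1 ratio has 16 parts, so with N = 824 the expected counts are:
  red-kerneled: 824 × 15/16 = 772.5
  white-kerneled: 824 × 1/16 = 51.5
Contribution of red-kerneled: (755 − 772.5)² / 772.5 = 0.3964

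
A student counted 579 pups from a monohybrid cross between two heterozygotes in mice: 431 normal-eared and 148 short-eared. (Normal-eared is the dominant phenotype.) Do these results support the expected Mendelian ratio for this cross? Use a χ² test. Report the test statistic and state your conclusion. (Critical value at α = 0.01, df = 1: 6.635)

For a monohybrid cross between heterozygotes with complete dominance, the expected phenotypic ratio is 3:1.
Expected counts for N = 579 under a 3:1 ratio (total parts = 4):
  normal-eared: 579 × 3/4 = 434.25
  short-eared: 579 × 1/4 = 144.75
χ² = Σ (O − E)² / E
  normal-eared: (431 − 434.25)² / 434.25 = 0.0243
  short-eared: (148 − 144.75)² / 144.75 = 0.0730
χ² = 0.0243 + 0.0730 = 0.0973 ≈ 0.097
Degrees of freedom = 2 − 1 = 1; critical value at α = 0.01 is 6.635.
Since 0.097 < 6.635, we fail to reject the null hypothesis — the data are consistent with the 3:1 ratio.

0.097; consistent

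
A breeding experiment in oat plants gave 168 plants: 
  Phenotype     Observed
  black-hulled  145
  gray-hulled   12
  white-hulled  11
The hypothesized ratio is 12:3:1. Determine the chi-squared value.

Total ratio parts = 16. Expected numbers out of 168:
  black-hulled: 168 × 12/16 = 126
  gray-hulled: 168 × 3/16 = 31.5
  white-hulled: 168 × 1/16 = 10.5
χ² = Σ (O − E)² / E
  black-hulled: (145 − 126)² / 126 = 2.8651
  gray-hulled: (12 − 31.5)² / 31.5 = 12.0714
  white-hulled: (11 − 10.5)² / 10.5 = 0.0238
χ² = 2.8651 + 12.0714 + 0.0238 = 14.9603 ≈ 14.960

14.960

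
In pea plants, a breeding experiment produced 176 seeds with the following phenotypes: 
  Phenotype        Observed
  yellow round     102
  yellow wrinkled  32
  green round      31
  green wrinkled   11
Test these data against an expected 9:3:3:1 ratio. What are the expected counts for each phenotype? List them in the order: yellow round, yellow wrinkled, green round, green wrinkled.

Under the 9:3:3:1 hypothesis (Σ ratio = 16, N = 176):
  yellow round: 176 × 9/16 = 99
  yellow wrinkled: 176 × 3/16 = 33
  green round: 176 × 3/16 = 33
  green wrinkled: 176 × 1/16 = 11

99, 33, 33, 11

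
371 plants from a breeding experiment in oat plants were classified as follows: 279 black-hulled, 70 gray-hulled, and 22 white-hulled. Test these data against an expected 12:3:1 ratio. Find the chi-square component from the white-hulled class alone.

0.061

Total ratio parts = 16. Expected numbers out of 371:
  black-hulled: 371 × 12/16 = 278.25
  gray-hulled: 371 × 3/16 = 69.5625
  white-hulled: 371 × 1/16 = 23.1875
Contribution of white-hulled: (22 − 23.1875)² / 23.1875 = 0.0608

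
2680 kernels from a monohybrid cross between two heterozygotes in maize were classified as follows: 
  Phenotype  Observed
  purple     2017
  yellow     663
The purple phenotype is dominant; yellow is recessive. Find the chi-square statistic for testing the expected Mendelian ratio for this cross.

For a monohybrid cross between heterozygotes with complete dominance, the expected phenotypic ratio is 3:1.
Total ratio parts = 4. Expected numbers out of 2680:
  purple: 2680 × 3/4 = 2010
  yellow: 2680 × 1/4 = 670
χ² = Σ (O − E)² / E
  purple: (2017 − 2010)² / 2010 = 0.0244
  yellow: (663 − 670)² / 670 = 0.0731
χ² = 0.0244 + 0.0731 = 0.0975 ≈ 0.098

0.098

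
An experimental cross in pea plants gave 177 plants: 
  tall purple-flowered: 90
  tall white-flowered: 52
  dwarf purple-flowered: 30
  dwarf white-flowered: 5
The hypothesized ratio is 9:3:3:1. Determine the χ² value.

Under the 9:3:3:1 hypothesis (Σ ratio = 16, N = 177):
  tall purple-flowered: 177 × 9/16 = 99.5625
  tall white-flowered: 177 × 3/16 = 33.1875
  dwarf purple-flowered: 177 × 3/16 = 33.1875
  dwarf white-flowered: 177 × 1/16 = 11.0625
χ² = Σ (O − E)² / E
  tall purple-flowered: (90 − 99.5625)² / 99.5625 = 0.9184
  tall white-flowered: (52 − 33.1875)² / 33.1875 = 10.6640
  dwarf purple-flowered: (30 − 33.1875)² / 33.1875 = 0.3061
  dwarf white-flowered: (5 − 11.0625)² / 11.0625 = 3.3224
χ² = 0.9184 + 10.6640 + 0.3061 + 3.3224 = 15.2109 ≈ 15.211

15.211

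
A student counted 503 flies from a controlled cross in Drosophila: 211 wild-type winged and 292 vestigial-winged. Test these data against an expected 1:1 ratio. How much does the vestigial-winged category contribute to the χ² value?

Under the 1:1 hypothesis (Σ ratio = 2, N = 503):
  wild-type winged: 503 × 1/2 = 251.5
  vestigial-winged: 503 × 1/2 = 251.5
Contribution of vestigial-winged: (292 − 251.5)² / 251.5 = 6.5219

6.522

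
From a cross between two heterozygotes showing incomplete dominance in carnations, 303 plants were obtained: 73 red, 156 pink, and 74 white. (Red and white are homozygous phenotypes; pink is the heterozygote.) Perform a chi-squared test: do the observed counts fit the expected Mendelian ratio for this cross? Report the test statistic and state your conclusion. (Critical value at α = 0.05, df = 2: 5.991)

With incomplete dominance, a heterozygote × heterozygote cross gives a 1:2:1 phenotypic ratio.
The 1:2:1 ratio has 4 parts, so with N = 303 the expected counts are:
  red: 303 × 1/4 = 75.75
  pink: 303 × 2/4 = 151.5
  white: 303 × 1/4 = 75.75
χ² = Σ (O − E)² / E
  red: (73 − 75.75)² / 75.75 = 0.0998
  pink: (156 − 151.5)² / 151.5 = 0.1337
  white: (74 − 75.75)² / 75.75 = 0.0404
χ² = 0.0998 + 0.1337 + 0.0404 = 0.2739 ≈ 0.274
Degrees of freedom = 3 − 1 = 2; critical value at α = 0.05 is 5.991.
Since 0.274 < 5.991, we fail to reject the null hypothesis — the data are consistent with the 1:2:1 ratio.

0.274; consistent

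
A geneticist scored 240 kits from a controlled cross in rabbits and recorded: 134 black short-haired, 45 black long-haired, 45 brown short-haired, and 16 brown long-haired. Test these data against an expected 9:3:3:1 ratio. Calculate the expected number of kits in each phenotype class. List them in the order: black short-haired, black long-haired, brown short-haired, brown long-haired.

135, 45, 45, 15

The 9:3:3:1 ratio has 16 parts, so with N = 240 the expected counts are:
  black short-haired: 240 × 9/16 = 135
  black long-haired: 240 × 3/16 = 45
  brown short-haired: 240 × 3/16 = 45
  brown long-haired: 240 × 1/16 = 15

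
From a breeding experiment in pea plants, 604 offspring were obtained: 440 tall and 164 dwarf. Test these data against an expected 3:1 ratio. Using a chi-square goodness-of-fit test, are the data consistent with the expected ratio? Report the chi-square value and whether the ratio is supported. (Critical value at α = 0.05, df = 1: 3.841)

The 3:1 ratio has 4 parts, so with N = 604 the expected counts are:
  tall: 604 × 3/4 = 453
  dwarf: 604 × 1/4 = 151
χ² = Σ (O − E)² / E
  tall: (440 − 453)² / 453 = 0.3731
  dwarf: (164 − 151)² / 151 = 1.1192
χ² = 0.3731 + 1.1192 = 1.4923 ≈ 1.492
Degrees of freedom = 2 − 1 = 1; critical value at α = 0.05 is 3.841.
Since 1.492 < 3.841, we fail to reject the null hypothesis — the data are consistent with the 3:1 ratio.

1.492; consistent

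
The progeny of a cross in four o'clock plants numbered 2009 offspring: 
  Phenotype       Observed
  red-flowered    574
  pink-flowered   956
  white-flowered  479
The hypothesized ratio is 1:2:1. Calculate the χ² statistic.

The 1:2:1 ratio has 4 parts, so with N = 2009 the expected counts are:
  red-flowered: 2009 × 1/4 = 502.25
  pink-flowered: 2009 × 2/4 = 1004.5
  white-flowered: 2009 × 1/4 = 502.25
χ² = Σ (O − E)² / E
  red-flowered: (574 − 502.25)² / 502.25 = 10.2500
  pink-flowered: (956 − 1004.5)² / 1004.5 = 2.3417
  white-flowered: (479 − 502.25)² / 502.25 = 1.0763
χ² = 10.2500 + 2.3417 + 1.0763 = 13.668

13.668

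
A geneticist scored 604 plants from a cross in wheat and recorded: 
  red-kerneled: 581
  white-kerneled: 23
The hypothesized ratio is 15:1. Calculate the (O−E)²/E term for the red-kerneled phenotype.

0.384

Under the 15:1 hypothesis (Σ ratio = 16, N = 604):
  red-kerneled: 604 × 15/16 = 566.25
  white-kerneled: 604 × 1/16 = 37.75
Contribution of red-kerneled: (581 − 566.25)² / 566.25 = 0.3842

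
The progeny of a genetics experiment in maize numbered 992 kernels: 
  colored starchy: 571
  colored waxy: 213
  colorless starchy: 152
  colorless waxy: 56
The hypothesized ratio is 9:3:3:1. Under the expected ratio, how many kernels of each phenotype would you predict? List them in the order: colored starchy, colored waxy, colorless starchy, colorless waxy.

The 9:3:3:1 ratio has 16 parts, so with N = 992 the expected counts are:
  colored starchy: 992 × 9/16 = 558
  colored waxy: 992 × 3/16 = 186
  colorless starchy: 992 × 3/16 = 186
  colorless waxy: 992 × 1/16 = 62

558, 186, 186, 62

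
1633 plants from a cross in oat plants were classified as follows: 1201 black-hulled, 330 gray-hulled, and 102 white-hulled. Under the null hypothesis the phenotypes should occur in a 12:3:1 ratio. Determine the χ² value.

2.313

The 12:3:1 ratio has 16 parts, so with N = 1633 the expected counts are:
  black-hulled: 1633 × 12/16 = 1224.75
  gray-hulled: 1633 × 3/16 = 306.1875
  white-hulled: 1633 × 1/16 = 102.0625
χ² = Σ (O − E)² / E
  black-hulled: (1201 − 1224.75)² / 1224.75 = 0.4606
  gray-hulled: (330 − 306.1875)² / 306.1875 = 1.8519
  white-hulled: (102 − 102.0625)² / 102.0625 = 0.0000
χ² = 0.4606 + 1.8519 + 0.0000 = 2.3125 ≈ 2.313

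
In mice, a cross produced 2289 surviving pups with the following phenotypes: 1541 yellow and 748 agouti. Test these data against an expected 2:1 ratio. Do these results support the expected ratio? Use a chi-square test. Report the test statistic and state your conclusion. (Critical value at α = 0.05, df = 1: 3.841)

Expected counts for N = 2289 under a 2:1 ratio (total parts = 3):
  yellow: 2289 × 2/3 = 1526
  agouti: 2289 × 1/3 = 763
χ² = Σ (O − E)² / E
  yellow: (1541 − 1526)² / 1526 = 0.1474
  agouti: (748 − 763)² / 763 = 0.2949
χ² = 0.1474 + 0.2949 = 0.4423 ≈ 0.442
Degrees of freedom = 2 − 1 = 1; critical value at α = 0.05 is 3.841.
Since 0.442 < 3.841, we fail to reject the null hypothesis — the data are consistent with the 2:1 ratio.

0.442; consistent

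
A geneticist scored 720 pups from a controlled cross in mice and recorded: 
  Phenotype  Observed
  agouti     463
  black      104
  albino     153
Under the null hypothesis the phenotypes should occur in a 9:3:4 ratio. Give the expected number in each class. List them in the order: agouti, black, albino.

405, 135, 180

Total ratio parts = 16. Expected numbers out of 720:
  agouti: 720 × 9/16 = 405
  black: 720 × 3/16 = 135
  albino: 720 × 4/16 = 180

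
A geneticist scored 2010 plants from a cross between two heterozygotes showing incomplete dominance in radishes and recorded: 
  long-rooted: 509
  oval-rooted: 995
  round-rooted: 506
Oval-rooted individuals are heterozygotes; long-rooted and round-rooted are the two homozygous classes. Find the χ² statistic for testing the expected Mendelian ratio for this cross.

0.208

With incomplete dominance, a heterozygote × heterozygote cross gives a 1:2:1 phenotypic ratio.
Expected counts for N = 2010 under a 1:2:1 ratio (total parts = 4):
  long-rooted: 2010 × 1/4 = 502.5
  oval-rooted: 2010 × 2/4 = 1005
  round-rooted: 2010 × 1/4 = 502.5
χ² = Σ (O − E)² / E
  long-rooted: (509 − 502.5)² / 502.5 = 0.0841
  oval-rooted: (995 − 1005)² / 1005 = 0.0995
  round-rooted: (506 − 502.5)² / 502.5 = 0.0244
χ² = 0.0841 + 0.0995 + 0.0244 = 0.208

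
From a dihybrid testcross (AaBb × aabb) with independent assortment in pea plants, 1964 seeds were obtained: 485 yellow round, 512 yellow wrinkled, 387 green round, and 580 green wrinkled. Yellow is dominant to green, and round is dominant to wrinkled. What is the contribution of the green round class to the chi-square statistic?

22.029

A dihybrid testcross with independent assortment gives a 1:1:1:1 ratio.
Total ratio parts = 4. Expected numbers out of 1964:
  yellow round: 1964 × 1/4 = 491
  yellow wrinkled: 1964 × 1/4 = 491
  green round: 1964 × 1/4 = 491
  green wrinkled: 1964 × 1/4 = 491
Contribution of green round: (387 − 491)² / 491 = 22.0285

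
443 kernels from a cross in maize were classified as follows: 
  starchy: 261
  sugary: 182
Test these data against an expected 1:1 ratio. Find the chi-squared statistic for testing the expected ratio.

Under the 1:1 hypothesis (Σ ratio = 2, N = 443):
  starchy: 443 × 1/2 = 221.5
  sugary: 443 × 1/2 = 221.5
χ² = Σ (O − E)² / E
  starchy: (261 − 221.5)² / 221.5 = 7.0440
  sugary: (182 − 221.5)² / 221.5 = 7.0440
χ² = 7.0440 + 7.0440 = 14.088

14.088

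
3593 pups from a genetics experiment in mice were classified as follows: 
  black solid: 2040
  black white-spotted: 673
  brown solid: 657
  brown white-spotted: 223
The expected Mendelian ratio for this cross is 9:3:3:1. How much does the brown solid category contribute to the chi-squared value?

The 9:3:3:1 ratio has 16 parts, so with N = 3593 the expected counts are:
  black solid: 3593 × 9/16 = 2021.0625
  black white-spotted: 3593 × 3/16 = 673.6875
  brown solid: 3593 × 3/16 = 673.6875
  brown white-spotted: 3593 × 1/16 = 224.5625
Contribution of brown solid: (657 − 673.6875)² / 673.6875 = 0.4134

0.413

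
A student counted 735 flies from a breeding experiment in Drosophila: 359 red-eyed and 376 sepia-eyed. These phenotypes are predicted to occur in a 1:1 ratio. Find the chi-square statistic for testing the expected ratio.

The 1:1 ratio has 2 parts, so with N = 735 the expected counts are:
  red-eyed: 735 × 1/2 = 367.5
  sepia-eyed: 735 × 1/2 = 367.5
χ² = Σ (O − E)² / E
  red-eyed: (359 − 367.5)² / 367.5 = 0.1966
  sepia-eyed: (376 − 367.5)² / 367.5 = 0.1966
χ² = 0.1966 + 0.1966 = 0.3932 ≈ 0.393

0.393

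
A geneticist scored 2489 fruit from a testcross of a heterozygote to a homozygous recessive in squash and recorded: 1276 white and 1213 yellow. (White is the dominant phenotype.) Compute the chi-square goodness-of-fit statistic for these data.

1.595

A testcross of a heterozygote (Aa × aa) gives a 1:1 phenotypic ratio.
Expected counts for N = 2489 under a 1:1 ratio (total parts = 2):
  white: 2489 × 1/2 = 1244.5
  yellow: 2489 × 1/2 = 1244.5
χ² = Σ (O − E)² / E
  white: (1276 − 1244.5)² / 1244.5 = 0.7973
  yellow: (1213 − 1244.5)² / 1244.5 = 0.7973
χ² = 0.7973 + 0.7973 = 1.5946 ≈ 1.595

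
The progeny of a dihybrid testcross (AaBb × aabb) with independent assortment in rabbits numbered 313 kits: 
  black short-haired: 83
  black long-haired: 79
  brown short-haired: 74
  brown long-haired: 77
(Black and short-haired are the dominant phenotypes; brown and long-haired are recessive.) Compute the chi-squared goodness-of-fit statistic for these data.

A dihybrid testcross with independent assortment gives a 1:1:1:1 ratio.
Expected counts for N = 313 under a 1:1:1:1 ratio (total parts = 4):
  black short-haired: 313 × 1/4 = 78.25
  black long-haired: 313 × 1/4 = 78.25
  brown short-haired: 313 × 1/4 = 78.25
  brown long-haired: 313 × 1/4 = 78.25
χ² = Σ (O − E)² / E
  black short-haired: (83 − 78.25)² / 78.25 = 0.2883
  black long-haired: (79 − 78.25)² / 78.25 = 0.0072
  brown short-haired: (74 − 78.25)² / 78.25 = 0.2308
  brown long-haired: (77 − 78.25)² / 78.25 = 0.0200
χ² = 0.2883 + 0.0072 + 0.2308 + 0.0200 = 0.5463 ≈ 0.546

0.546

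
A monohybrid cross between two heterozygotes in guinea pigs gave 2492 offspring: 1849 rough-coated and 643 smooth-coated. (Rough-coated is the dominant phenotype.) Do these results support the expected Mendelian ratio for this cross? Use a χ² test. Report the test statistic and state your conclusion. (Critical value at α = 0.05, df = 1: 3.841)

For a monohybrid cross between heterozygotes with complete dominance, the expected phenotypic ratio is 3:1.
Under the 3:1 hypothesis (Σ ratio = 4, N = 2492):
  rough-coated: 2492 × 3/4 = 1869
  smooth-coated: 2492 × 1/4 = 623
χ² = Σ (O − E)² / E
  rough-coated: (1849 − 1869)² / 1869 = 0.2140
  smooth-coated: (643 − 623)² / 623 = 0.6421
χ² = 0.2140 + 0.6421 = 0.8561 ≈ 0.856
Degrees of freedom = 2 − 1 = 1; critical value at α = 0.05 is 3.841.
Since 0.856 < 3.841, we fail to reject the null hypothesis — the data are consistent with the 3:1 ratio.

0.856; consistent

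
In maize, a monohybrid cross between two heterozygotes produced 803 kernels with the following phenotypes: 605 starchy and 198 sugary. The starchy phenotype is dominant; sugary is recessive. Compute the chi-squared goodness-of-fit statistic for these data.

0.050

For a monohybrid cross between heterozygotes with complete dominance, the expected phenotypic ratio is 3:1.
The 3:1 ratio has 4 parts, so with N = 803 the expected counts are:
  starchy: 803 × 3/4 = 602.25
  sugary: 803 × 1/4 = 200.75
χ² = Σ (O − E)² / E
  starchy: (605 − 602.25)² / 602.25 = 0.0126
  sugary: (198 − 200.75)² / 200.75 = 0.0377
χ² = 0.0126 + 0.0377 = 0.0503 ≈ 0.050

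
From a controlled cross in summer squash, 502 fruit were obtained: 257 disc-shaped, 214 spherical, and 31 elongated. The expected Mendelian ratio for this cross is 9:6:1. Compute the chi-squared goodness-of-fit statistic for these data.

Expected counts for N = 502 under a 9:6:1 ratio (total parts = 16):
  disc-shaped: 502 × 9/16 = 282.375
  spherical: 502 × 6/16 = 188.25
  elongated: 502 × 1/16 = 31.375
χ² = Σ (O − E)² / E
  disc-shaped: (257 − 282.375)² / 282.375 = 2.2803
  spherical: (214 − 188.25)² / 188.25 = 3.5222
  elongated: (31 − 31.375)² / 31.375 = 0.0045
χ² = 2.2803 + 3.5222 + 0.0045 = 5.807

5.807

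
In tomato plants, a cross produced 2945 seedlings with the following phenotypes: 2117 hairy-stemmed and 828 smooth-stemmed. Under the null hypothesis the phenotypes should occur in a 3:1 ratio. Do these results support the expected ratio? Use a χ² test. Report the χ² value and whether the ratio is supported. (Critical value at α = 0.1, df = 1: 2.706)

Under the 3:1 hypothesis (Σ ratio = 4, N = 2945):
  hairy-stemmed: 2945 × 3/4 = 2208.75
  smooth-stemmed: 2945 × 1/4 = 736.25
χ² = Σ (O − E)² / E
  hairy-stemmed: (2117 − 2208.75)² / 2208.75 = 3.8112
  smooth-stemmed: (828 − 736.25)² / 736.25 = 11.4337
χ² = 3.8112 + 11.4337 = 15.2449 ≈ 15.245
Degrees of freedom = 2 − 1 = 1; critical value at α = 0.1 is 2.706.
Since 15.245 > 2.706, we reject the null hypothesis — the data do not fit the 3:1 ratio.

15.245; not consistent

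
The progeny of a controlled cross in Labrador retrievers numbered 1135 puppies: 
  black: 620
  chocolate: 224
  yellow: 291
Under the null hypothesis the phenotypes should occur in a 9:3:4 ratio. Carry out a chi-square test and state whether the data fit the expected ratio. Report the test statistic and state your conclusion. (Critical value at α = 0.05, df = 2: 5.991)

The 9:3:4 ratio has 16 parts, so with N = 1135 the expected counts are:
  black: 1135 × 9/16 = 638.4375
  chocolate: 1135 × 3/16 = 212.8125
  yellow: 1135 × 4/16 = 283.75
χ² = Σ (O − E)² / E
  black: (620 − 638.4375)² / 638.4375 = 0.5325
  chocolate: (224 − 212.8125)² / 212.8125 = 0.5881
  yellow: (291 − 283.75)² / 283.75 = 0.1852
χ² = 0.5325 + 0.5881 + 0.1852 = 1.3058 ≈ 1.306
Degrees of freedom = 3 − 1 = 2; critical value at α = 0.05 is 5.991.
Since 1.306 < 5.991, we fail to reject the null hypothesis — the data are consistent with the 9:3:4 ratio.

1.306; consistent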